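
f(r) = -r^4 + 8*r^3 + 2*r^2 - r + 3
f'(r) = -4*r^3 + 24*r^2 + 4*r - 1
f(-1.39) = -16.96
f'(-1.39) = 50.55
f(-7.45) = -6267.02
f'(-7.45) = 2955.23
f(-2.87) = -234.62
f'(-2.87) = 279.77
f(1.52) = 28.86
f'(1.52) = 46.48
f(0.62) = 4.91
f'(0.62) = 9.75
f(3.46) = 211.54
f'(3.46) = 134.47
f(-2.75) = -202.69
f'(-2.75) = 252.69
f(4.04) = 292.72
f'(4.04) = 143.12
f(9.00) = -573.00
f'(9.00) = -937.00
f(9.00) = -573.00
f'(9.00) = -937.00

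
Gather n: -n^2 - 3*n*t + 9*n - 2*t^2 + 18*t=-n^2 + n*(9 - 3*t) - 2*t^2 + 18*t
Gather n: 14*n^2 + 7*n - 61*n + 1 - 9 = 14*n^2 - 54*n - 8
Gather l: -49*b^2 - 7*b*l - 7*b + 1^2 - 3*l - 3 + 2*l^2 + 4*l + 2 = -49*b^2 - 7*b + 2*l^2 + l*(1 - 7*b)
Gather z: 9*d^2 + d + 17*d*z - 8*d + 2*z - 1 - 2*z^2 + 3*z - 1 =9*d^2 - 7*d - 2*z^2 + z*(17*d + 5) - 2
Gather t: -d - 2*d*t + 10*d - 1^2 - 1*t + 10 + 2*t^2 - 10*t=9*d + 2*t^2 + t*(-2*d - 11) + 9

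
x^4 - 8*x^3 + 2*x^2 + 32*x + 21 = (x - 7)*(x - 3)*(x + 1)^2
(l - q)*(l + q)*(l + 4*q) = l^3 + 4*l^2*q - l*q^2 - 4*q^3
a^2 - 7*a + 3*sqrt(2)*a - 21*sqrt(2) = (a - 7)*(a + 3*sqrt(2))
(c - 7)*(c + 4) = c^2 - 3*c - 28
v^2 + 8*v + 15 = (v + 3)*(v + 5)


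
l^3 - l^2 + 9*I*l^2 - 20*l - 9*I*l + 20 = (l - 1)*(l + 4*I)*(l + 5*I)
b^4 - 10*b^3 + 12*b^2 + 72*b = b*(b - 6)^2*(b + 2)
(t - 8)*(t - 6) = t^2 - 14*t + 48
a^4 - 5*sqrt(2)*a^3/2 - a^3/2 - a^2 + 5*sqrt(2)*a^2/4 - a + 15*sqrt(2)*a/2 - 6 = (a - 2)*(a + 3/2)*(a - 2*sqrt(2))*(a - sqrt(2)/2)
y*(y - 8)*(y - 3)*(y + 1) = y^4 - 10*y^3 + 13*y^2 + 24*y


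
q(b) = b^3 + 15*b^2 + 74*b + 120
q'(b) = 3*b^2 + 30*b + 74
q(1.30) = 243.75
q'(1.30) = 118.07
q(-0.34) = 96.53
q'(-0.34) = 64.15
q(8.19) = 2281.55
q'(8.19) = 520.93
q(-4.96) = -0.04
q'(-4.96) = -1.00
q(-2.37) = 15.56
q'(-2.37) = 19.75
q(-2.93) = 6.80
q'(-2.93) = 11.85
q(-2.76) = 9.00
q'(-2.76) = 14.05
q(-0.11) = 112.04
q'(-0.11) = 70.74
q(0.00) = 120.00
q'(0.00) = 74.00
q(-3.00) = 6.00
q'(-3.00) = 11.00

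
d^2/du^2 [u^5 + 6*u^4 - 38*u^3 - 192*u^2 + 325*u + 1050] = 20*u^3 + 72*u^2 - 228*u - 384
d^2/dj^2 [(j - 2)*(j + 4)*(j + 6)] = 6*j + 16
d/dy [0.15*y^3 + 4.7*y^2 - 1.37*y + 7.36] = 0.45*y^2 + 9.4*y - 1.37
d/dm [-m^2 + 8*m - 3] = 8 - 2*m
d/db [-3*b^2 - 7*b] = -6*b - 7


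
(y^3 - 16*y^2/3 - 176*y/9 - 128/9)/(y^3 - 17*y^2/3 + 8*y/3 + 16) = (3*y^2 - 20*y - 32)/(3*(y^2 - 7*y + 12))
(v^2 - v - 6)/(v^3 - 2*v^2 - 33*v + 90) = (v + 2)/(v^2 + v - 30)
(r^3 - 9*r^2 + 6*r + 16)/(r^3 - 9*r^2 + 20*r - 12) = (r^2 - 7*r - 8)/(r^2 - 7*r + 6)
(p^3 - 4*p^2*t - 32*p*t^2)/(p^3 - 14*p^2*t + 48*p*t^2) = (p + 4*t)/(p - 6*t)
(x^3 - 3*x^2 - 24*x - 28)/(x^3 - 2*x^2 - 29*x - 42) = (x + 2)/(x + 3)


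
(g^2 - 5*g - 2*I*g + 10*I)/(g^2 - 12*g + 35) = (g - 2*I)/(g - 7)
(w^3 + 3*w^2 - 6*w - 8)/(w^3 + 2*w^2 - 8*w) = (w + 1)/w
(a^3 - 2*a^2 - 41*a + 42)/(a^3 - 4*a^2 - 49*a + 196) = (a^2 + 5*a - 6)/(a^2 + 3*a - 28)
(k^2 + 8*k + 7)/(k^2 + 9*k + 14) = (k + 1)/(k + 2)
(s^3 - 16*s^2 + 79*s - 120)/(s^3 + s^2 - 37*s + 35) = (s^2 - 11*s + 24)/(s^2 + 6*s - 7)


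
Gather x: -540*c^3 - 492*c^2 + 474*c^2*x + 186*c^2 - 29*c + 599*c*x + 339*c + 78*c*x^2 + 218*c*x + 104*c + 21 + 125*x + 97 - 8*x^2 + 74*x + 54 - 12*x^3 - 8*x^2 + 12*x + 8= -540*c^3 - 306*c^2 + 414*c - 12*x^3 + x^2*(78*c - 16) + x*(474*c^2 + 817*c + 211) + 180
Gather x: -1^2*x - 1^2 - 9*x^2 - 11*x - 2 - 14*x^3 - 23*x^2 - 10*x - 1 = -14*x^3 - 32*x^2 - 22*x - 4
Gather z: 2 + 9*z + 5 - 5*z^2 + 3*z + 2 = -5*z^2 + 12*z + 9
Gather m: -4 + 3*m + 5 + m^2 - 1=m^2 + 3*m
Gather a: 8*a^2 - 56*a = 8*a^2 - 56*a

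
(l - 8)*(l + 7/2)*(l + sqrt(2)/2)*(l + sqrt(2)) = l^4 - 9*l^3/2 + 3*sqrt(2)*l^3/2 - 27*l^2 - 27*sqrt(2)*l^2/4 - 42*sqrt(2)*l - 9*l/2 - 28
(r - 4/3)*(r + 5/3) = r^2 + r/3 - 20/9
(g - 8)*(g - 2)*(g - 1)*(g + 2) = g^4 - 9*g^3 + 4*g^2 + 36*g - 32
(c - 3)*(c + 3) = c^2 - 9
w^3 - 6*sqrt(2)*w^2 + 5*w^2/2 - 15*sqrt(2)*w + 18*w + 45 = (w + 5/2)*(w - 3*sqrt(2))^2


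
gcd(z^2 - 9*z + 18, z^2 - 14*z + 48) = z - 6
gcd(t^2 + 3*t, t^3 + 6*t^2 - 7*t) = t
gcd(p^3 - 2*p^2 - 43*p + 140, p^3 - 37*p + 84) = p^2 + 3*p - 28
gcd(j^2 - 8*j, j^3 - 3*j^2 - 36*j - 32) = j - 8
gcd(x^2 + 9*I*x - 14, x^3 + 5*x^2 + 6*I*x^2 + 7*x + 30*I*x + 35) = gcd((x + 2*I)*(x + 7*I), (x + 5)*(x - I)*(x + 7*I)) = x + 7*I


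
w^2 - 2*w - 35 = (w - 7)*(w + 5)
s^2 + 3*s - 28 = (s - 4)*(s + 7)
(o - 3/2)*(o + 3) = o^2 + 3*o/2 - 9/2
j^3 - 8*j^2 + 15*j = j*(j - 5)*(j - 3)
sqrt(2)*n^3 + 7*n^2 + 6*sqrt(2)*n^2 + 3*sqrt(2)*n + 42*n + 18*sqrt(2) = (n + 6)*(n + 3*sqrt(2))*(sqrt(2)*n + 1)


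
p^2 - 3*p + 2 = (p - 2)*(p - 1)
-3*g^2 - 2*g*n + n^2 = (-3*g + n)*(g + n)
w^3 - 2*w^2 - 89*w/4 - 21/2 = (w - 6)*(w + 1/2)*(w + 7/2)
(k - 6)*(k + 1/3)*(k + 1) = k^3 - 14*k^2/3 - 23*k/3 - 2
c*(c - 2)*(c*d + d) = c^3*d - c^2*d - 2*c*d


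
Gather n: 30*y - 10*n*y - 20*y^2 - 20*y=-10*n*y - 20*y^2 + 10*y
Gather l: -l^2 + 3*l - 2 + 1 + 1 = -l^2 + 3*l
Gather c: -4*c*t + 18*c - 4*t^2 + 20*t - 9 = c*(18 - 4*t) - 4*t^2 + 20*t - 9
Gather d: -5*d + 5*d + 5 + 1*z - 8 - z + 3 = 0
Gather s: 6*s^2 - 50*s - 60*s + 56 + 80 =6*s^2 - 110*s + 136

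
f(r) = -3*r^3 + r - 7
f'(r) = 1 - 9*r^2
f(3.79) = -166.53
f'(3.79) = -128.28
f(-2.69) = 48.71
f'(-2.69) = -64.12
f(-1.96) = 13.63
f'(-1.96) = -33.57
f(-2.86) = 60.32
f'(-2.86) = -72.62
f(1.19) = -10.87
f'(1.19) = -11.74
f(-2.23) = 24.04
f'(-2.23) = -43.76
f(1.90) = -25.68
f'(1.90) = -31.49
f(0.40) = -6.79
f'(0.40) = -0.44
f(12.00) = -5179.00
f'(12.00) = -1295.00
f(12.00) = -5179.00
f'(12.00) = -1295.00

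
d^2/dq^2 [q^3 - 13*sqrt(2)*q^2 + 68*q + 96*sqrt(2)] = 6*q - 26*sqrt(2)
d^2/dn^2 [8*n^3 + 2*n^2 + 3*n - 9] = 48*n + 4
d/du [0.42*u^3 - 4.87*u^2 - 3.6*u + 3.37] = 1.26*u^2 - 9.74*u - 3.6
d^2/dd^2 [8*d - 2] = 0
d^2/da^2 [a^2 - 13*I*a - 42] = 2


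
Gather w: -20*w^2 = -20*w^2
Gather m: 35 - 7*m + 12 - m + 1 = 48 - 8*m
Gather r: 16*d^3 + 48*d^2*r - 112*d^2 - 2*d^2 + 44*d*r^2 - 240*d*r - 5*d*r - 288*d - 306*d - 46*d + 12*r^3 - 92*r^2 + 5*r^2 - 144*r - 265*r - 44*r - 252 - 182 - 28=16*d^3 - 114*d^2 - 640*d + 12*r^3 + r^2*(44*d - 87) + r*(48*d^2 - 245*d - 453) - 462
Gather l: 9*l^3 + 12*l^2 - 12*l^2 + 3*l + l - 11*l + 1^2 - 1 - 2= 9*l^3 - 7*l - 2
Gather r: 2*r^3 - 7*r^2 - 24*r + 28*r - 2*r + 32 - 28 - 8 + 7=2*r^3 - 7*r^2 + 2*r + 3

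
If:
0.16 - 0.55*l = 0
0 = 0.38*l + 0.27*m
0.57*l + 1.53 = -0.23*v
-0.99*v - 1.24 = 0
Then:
No Solution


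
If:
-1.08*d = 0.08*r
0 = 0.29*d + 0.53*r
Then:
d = 0.00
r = 0.00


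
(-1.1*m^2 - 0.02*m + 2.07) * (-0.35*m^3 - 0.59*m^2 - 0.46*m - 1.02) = 0.385*m^5 + 0.656*m^4 - 0.2067*m^3 - 0.0900999999999997*m^2 - 0.9318*m - 2.1114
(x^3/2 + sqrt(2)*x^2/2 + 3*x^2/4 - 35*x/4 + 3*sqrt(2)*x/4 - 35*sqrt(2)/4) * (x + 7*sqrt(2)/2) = x^4/2 + 3*x^3/4 + 9*sqrt(2)*x^3/4 - 21*x^2/4 + 27*sqrt(2)*x^2/8 - 315*sqrt(2)*x/8 + 21*x/4 - 245/4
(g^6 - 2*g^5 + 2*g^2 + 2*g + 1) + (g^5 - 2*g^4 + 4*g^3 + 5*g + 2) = g^6 - g^5 - 2*g^4 + 4*g^3 + 2*g^2 + 7*g + 3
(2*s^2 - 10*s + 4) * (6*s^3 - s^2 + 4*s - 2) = 12*s^5 - 62*s^4 + 42*s^3 - 48*s^2 + 36*s - 8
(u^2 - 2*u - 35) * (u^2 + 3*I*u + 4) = u^4 - 2*u^3 + 3*I*u^3 - 31*u^2 - 6*I*u^2 - 8*u - 105*I*u - 140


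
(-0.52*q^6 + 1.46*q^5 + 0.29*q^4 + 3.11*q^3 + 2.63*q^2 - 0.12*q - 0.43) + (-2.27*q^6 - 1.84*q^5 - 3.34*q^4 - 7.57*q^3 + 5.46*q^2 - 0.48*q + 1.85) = -2.79*q^6 - 0.38*q^5 - 3.05*q^4 - 4.46*q^3 + 8.09*q^2 - 0.6*q + 1.42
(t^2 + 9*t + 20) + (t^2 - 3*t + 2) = 2*t^2 + 6*t + 22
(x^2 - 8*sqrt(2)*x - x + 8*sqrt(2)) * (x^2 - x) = x^4 - 8*sqrt(2)*x^3 - 2*x^3 + x^2 + 16*sqrt(2)*x^2 - 8*sqrt(2)*x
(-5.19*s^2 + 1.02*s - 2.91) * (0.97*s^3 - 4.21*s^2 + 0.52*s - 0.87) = -5.0343*s^5 + 22.8393*s^4 - 9.8157*s^3 + 17.2968*s^2 - 2.4006*s + 2.5317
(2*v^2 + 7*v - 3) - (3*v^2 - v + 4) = -v^2 + 8*v - 7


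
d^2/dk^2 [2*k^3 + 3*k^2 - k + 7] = 12*k + 6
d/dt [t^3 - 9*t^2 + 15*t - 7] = 3*t^2 - 18*t + 15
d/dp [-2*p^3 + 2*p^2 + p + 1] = -6*p^2 + 4*p + 1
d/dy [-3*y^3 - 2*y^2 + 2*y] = -9*y^2 - 4*y + 2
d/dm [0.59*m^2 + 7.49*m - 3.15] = 1.18*m + 7.49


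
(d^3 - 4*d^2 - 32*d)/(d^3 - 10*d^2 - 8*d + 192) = d/(d - 6)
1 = 1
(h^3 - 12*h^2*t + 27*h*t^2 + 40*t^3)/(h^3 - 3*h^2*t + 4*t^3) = (h^2 - 13*h*t + 40*t^2)/(h^2 - 4*h*t + 4*t^2)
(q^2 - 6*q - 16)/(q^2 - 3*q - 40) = (q + 2)/(q + 5)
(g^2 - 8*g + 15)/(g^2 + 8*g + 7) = (g^2 - 8*g + 15)/(g^2 + 8*g + 7)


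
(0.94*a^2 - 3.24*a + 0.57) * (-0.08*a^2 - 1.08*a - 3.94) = -0.0752*a^4 - 0.756*a^3 - 0.249999999999999*a^2 + 12.15*a - 2.2458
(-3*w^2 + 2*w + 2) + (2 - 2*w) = 4 - 3*w^2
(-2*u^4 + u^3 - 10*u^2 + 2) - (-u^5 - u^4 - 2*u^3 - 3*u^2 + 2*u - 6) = u^5 - u^4 + 3*u^3 - 7*u^2 - 2*u + 8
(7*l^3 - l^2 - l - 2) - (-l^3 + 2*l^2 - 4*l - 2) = 8*l^3 - 3*l^2 + 3*l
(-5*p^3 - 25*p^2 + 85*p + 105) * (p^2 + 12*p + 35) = -5*p^5 - 85*p^4 - 390*p^3 + 250*p^2 + 4235*p + 3675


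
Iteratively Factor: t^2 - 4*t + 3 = (t - 1)*(t - 3)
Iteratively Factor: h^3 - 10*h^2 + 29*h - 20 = (h - 1)*(h^2 - 9*h + 20) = (h - 4)*(h - 1)*(h - 5)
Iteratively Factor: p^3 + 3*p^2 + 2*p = (p + 1)*(p^2 + 2*p) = p*(p + 1)*(p + 2)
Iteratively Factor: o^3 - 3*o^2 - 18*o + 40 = (o - 5)*(o^2 + 2*o - 8) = (o - 5)*(o - 2)*(o + 4)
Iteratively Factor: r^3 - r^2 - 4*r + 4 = (r + 2)*(r^2 - 3*r + 2) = (r - 1)*(r + 2)*(r - 2)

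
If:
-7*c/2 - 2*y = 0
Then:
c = -4*y/7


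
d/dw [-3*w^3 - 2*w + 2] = -9*w^2 - 2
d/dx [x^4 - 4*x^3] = 4*x^2*(x - 3)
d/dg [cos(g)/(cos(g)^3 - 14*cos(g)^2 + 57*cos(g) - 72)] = 2*(cos(g)^2 - 4*cos(g) - 12)*sin(g)/((cos(g) - 8)^2*(cos(g) - 3)^3)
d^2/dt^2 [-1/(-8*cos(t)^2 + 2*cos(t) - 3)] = 2*(128*sin(t)^4 - 18*sin(t)^2 + 33*cos(t) - 6*cos(3*t) - 90)/(8*sin(t)^2 + 2*cos(t) - 11)^3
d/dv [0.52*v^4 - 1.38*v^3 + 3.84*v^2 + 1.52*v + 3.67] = 2.08*v^3 - 4.14*v^2 + 7.68*v + 1.52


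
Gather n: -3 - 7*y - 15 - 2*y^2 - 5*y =-2*y^2 - 12*y - 18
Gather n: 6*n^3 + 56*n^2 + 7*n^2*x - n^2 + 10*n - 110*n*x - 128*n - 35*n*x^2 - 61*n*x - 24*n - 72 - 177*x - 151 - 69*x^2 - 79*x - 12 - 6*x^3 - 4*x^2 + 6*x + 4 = 6*n^3 + n^2*(7*x + 55) + n*(-35*x^2 - 171*x - 142) - 6*x^3 - 73*x^2 - 250*x - 231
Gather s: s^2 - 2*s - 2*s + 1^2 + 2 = s^2 - 4*s + 3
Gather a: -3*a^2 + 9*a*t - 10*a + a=-3*a^2 + a*(9*t - 9)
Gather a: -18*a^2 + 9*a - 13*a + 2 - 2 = -18*a^2 - 4*a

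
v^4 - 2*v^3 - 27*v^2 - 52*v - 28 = (v - 7)*(v + 1)*(v + 2)^2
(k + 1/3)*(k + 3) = k^2 + 10*k/3 + 1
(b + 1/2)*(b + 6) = b^2 + 13*b/2 + 3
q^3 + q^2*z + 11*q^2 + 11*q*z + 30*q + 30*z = (q + 5)*(q + 6)*(q + z)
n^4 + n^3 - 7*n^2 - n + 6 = (n - 2)*(n - 1)*(n + 1)*(n + 3)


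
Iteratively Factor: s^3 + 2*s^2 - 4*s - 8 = (s - 2)*(s^2 + 4*s + 4) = (s - 2)*(s + 2)*(s + 2)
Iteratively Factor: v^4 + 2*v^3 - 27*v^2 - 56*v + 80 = (v - 5)*(v^3 + 7*v^2 + 8*v - 16) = (v - 5)*(v - 1)*(v^2 + 8*v + 16) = (v - 5)*(v - 1)*(v + 4)*(v + 4)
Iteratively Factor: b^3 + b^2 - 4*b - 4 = (b - 2)*(b^2 + 3*b + 2) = (b - 2)*(b + 2)*(b + 1)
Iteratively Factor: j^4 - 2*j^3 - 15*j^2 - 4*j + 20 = (j + 2)*(j^3 - 4*j^2 - 7*j + 10) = (j + 2)^2*(j^2 - 6*j + 5) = (j - 5)*(j + 2)^2*(j - 1)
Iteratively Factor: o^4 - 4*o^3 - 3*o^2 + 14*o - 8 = (o - 4)*(o^3 - 3*o + 2) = (o - 4)*(o + 2)*(o^2 - 2*o + 1) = (o - 4)*(o - 1)*(o + 2)*(o - 1)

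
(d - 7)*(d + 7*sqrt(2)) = d^2 - 7*d + 7*sqrt(2)*d - 49*sqrt(2)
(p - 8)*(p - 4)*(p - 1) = p^3 - 13*p^2 + 44*p - 32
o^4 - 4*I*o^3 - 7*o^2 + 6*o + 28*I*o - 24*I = (o - 2)*(o - 1)*(o + 3)*(o - 4*I)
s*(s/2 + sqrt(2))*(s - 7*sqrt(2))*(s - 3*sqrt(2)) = s^4/2 - 4*sqrt(2)*s^3 + s^2 + 42*sqrt(2)*s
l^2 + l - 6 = (l - 2)*(l + 3)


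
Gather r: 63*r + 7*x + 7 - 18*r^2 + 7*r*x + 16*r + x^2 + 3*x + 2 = -18*r^2 + r*(7*x + 79) + x^2 + 10*x + 9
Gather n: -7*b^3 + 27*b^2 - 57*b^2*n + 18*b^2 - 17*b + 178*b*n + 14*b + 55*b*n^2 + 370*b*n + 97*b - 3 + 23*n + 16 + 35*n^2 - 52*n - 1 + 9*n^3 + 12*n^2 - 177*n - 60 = -7*b^3 + 45*b^2 + 94*b + 9*n^3 + n^2*(55*b + 47) + n*(-57*b^2 + 548*b - 206) - 48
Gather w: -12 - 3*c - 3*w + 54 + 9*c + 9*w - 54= 6*c + 6*w - 12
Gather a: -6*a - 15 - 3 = -6*a - 18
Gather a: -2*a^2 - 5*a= -2*a^2 - 5*a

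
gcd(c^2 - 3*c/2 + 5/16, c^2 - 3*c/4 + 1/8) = c - 1/4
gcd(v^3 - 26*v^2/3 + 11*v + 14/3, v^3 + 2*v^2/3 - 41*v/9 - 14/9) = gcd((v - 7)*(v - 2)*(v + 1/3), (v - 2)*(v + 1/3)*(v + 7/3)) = v^2 - 5*v/3 - 2/3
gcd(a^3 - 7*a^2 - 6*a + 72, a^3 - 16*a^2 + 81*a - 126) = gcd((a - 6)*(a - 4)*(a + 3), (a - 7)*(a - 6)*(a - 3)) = a - 6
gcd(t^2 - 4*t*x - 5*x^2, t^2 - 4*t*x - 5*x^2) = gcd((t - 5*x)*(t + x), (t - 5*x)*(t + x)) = -t^2 + 4*t*x + 5*x^2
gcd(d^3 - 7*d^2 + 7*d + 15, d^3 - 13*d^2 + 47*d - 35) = d - 5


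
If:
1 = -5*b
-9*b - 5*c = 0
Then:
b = -1/5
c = 9/25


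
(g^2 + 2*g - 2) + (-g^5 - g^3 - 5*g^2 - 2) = -g^5 - g^3 - 4*g^2 + 2*g - 4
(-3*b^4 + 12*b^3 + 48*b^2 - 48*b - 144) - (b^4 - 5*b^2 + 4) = -4*b^4 + 12*b^3 + 53*b^2 - 48*b - 148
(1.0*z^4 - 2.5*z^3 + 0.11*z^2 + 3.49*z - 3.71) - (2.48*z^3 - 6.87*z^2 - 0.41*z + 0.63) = 1.0*z^4 - 4.98*z^3 + 6.98*z^2 + 3.9*z - 4.34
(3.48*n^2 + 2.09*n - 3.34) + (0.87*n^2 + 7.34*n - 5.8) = 4.35*n^2 + 9.43*n - 9.14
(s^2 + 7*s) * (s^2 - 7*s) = s^4 - 49*s^2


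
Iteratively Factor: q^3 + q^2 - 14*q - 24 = (q + 3)*(q^2 - 2*q - 8) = (q - 4)*(q + 3)*(q + 2)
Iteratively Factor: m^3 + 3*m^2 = (m)*(m^2 + 3*m) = m^2*(m + 3)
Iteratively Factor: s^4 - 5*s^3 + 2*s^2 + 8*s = (s)*(s^3 - 5*s^2 + 2*s + 8) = s*(s + 1)*(s^2 - 6*s + 8) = s*(s - 4)*(s + 1)*(s - 2)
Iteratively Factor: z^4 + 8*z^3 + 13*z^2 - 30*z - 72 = (z + 3)*(z^3 + 5*z^2 - 2*z - 24) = (z - 2)*(z + 3)*(z^2 + 7*z + 12) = (z - 2)*(z + 3)^2*(z + 4)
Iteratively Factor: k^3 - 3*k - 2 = (k - 2)*(k^2 + 2*k + 1) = (k - 2)*(k + 1)*(k + 1)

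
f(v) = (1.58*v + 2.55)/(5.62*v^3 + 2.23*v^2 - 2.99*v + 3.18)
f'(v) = (1.58*v + 2.55)*(-16.86*v^2 - 4.46*v + 2.99)/(5.62*v^3 + 2.23*v^2 - 2.99*v + 3.18)^2 + 1.58/(5.62*v^3 + 2.23*v^2 - 2.99*v + 3.18) = (-17.7592*v^3 - 46.5164*v^2 - 11.373*v + 12.6489)/(31.5844*v^6 + 25.0652*v^5 - 28.6347*v^4 + 22.4078*v^3 + 23.1229*v^2 - 19.0164*v + 10.1124)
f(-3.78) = 0.01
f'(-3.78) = 0.01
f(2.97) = 0.04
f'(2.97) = -0.03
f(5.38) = 0.01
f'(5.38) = -0.00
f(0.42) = 1.18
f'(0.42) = -0.22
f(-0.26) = 0.53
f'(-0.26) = 0.79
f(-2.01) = 0.02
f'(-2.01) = -0.01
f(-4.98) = 0.01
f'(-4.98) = 0.00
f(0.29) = 1.14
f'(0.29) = 0.72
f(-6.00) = 0.01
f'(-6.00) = 0.00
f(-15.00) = 0.00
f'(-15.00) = 0.00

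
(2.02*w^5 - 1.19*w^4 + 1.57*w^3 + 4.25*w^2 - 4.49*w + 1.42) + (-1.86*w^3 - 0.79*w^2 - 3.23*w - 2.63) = 2.02*w^5 - 1.19*w^4 - 0.29*w^3 + 3.46*w^2 - 7.72*w - 1.21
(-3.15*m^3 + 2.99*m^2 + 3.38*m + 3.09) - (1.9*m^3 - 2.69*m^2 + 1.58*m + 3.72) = -5.05*m^3 + 5.68*m^2 + 1.8*m - 0.63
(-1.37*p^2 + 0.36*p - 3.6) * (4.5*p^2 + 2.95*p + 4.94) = -6.165*p^4 - 2.4215*p^3 - 21.9058*p^2 - 8.8416*p - 17.784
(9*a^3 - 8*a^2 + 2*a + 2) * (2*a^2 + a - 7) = 18*a^5 - 7*a^4 - 67*a^3 + 62*a^2 - 12*a - 14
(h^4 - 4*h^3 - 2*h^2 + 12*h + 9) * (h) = h^5 - 4*h^4 - 2*h^3 + 12*h^2 + 9*h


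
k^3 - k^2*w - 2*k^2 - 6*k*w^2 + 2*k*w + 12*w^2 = (k - 2)*(k - 3*w)*(k + 2*w)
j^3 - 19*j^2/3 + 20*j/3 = j*(j - 5)*(j - 4/3)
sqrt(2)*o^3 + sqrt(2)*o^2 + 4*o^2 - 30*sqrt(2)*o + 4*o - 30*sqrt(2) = (o - 3*sqrt(2))*(o + 5*sqrt(2))*(sqrt(2)*o + sqrt(2))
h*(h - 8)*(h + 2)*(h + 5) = h^4 - h^3 - 46*h^2 - 80*h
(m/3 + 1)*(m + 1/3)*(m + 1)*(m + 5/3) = m^4/3 + 2*m^3 + 104*m^2/27 + 74*m/27 + 5/9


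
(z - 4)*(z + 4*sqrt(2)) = z^2 - 4*z + 4*sqrt(2)*z - 16*sqrt(2)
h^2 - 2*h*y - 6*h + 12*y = (h - 6)*(h - 2*y)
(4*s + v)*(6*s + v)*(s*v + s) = 24*s^3*v + 24*s^3 + 10*s^2*v^2 + 10*s^2*v + s*v^3 + s*v^2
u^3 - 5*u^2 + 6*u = u*(u - 3)*(u - 2)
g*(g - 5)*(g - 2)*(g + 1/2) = g^4 - 13*g^3/2 + 13*g^2/2 + 5*g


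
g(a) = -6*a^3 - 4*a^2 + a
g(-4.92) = 612.83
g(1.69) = -38.70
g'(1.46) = -49.05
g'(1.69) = -63.93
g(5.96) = -1406.38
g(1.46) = -25.74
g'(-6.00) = -599.00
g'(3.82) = -292.22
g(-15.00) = 19335.00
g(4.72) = -715.32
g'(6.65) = -848.20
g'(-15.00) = -3929.00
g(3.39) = -276.33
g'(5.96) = -686.07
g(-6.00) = 1146.00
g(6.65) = -1934.72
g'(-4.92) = -395.36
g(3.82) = -389.01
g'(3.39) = -232.98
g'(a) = -18*a^2 - 8*a + 1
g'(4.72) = -437.77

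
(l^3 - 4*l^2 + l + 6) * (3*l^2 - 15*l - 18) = 3*l^5 - 27*l^4 + 45*l^3 + 75*l^2 - 108*l - 108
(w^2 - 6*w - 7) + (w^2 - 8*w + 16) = 2*w^2 - 14*w + 9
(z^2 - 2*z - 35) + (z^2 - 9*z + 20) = 2*z^2 - 11*z - 15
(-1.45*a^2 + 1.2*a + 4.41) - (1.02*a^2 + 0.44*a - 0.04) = -2.47*a^2 + 0.76*a + 4.45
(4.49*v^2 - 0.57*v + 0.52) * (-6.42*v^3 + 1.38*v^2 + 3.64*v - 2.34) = -28.8258*v^5 + 9.8556*v^4 + 12.2186*v^3 - 11.8638*v^2 + 3.2266*v - 1.2168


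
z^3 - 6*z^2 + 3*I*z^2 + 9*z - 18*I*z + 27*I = (z - 3)^2*(z + 3*I)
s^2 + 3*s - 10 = (s - 2)*(s + 5)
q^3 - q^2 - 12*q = q*(q - 4)*(q + 3)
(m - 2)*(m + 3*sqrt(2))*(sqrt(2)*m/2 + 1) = sqrt(2)*m^3/2 - sqrt(2)*m^2 + 4*m^2 - 8*m + 3*sqrt(2)*m - 6*sqrt(2)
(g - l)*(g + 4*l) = g^2 + 3*g*l - 4*l^2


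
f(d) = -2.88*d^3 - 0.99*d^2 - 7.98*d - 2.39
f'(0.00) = -7.98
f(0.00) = -2.39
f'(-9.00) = -690.00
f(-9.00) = 2088.76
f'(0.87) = -16.24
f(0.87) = -11.98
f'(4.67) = -205.66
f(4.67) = -354.57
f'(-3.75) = -122.06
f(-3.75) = 165.49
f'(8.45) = -641.63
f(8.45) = -1878.16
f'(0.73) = -14.03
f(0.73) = -9.86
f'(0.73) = -14.03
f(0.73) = -9.86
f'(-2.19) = -45.08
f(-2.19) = 40.59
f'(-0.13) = -7.87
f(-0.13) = -1.36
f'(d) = -8.64*d^2 - 1.98*d - 7.98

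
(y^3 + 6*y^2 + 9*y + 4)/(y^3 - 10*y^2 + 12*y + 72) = (y^3 + 6*y^2 + 9*y + 4)/(y^3 - 10*y^2 + 12*y + 72)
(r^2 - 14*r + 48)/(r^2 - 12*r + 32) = (r - 6)/(r - 4)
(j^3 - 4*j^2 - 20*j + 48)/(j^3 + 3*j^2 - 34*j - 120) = (j - 2)/(j + 5)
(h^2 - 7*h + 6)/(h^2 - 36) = (h - 1)/(h + 6)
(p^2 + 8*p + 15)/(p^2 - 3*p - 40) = (p + 3)/(p - 8)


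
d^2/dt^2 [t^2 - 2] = 2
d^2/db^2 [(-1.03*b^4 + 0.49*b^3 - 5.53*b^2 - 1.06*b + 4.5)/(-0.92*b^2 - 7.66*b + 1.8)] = (1.743584*b^6 + 43.551696*b^5 + 352.381128*b^4 - 362.498872*b^3 + 112.6764*b^2 - 189.26784*b - 477.91944)/(0.778688*b^6 + 19.450272*b^5 + 157.374096*b^4 + 373.345336*b^3 - 307.90584*b^2 + 74.4552*b - 5.832)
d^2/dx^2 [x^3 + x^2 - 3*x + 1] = 6*x + 2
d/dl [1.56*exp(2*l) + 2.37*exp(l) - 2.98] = (3.12*exp(l) + 2.37)*exp(l)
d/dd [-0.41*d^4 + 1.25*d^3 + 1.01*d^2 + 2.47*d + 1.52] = -1.64*d^3 + 3.75*d^2 + 2.02*d + 2.47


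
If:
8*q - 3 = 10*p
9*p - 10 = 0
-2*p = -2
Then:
No Solution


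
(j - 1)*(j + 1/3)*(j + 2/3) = j^3 - 7*j/9 - 2/9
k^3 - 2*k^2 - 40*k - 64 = (k - 8)*(k + 2)*(k + 4)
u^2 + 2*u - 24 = (u - 4)*(u + 6)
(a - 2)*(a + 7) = a^2 + 5*a - 14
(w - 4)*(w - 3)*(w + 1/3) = w^3 - 20*w^2/3 + 29*w/3 + 4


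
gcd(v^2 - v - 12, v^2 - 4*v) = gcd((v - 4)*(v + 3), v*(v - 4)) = v - 4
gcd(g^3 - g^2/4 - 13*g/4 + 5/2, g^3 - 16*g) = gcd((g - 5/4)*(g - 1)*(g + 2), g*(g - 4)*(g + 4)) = 1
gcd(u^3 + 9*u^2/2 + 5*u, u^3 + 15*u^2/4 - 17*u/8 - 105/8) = u + 5/2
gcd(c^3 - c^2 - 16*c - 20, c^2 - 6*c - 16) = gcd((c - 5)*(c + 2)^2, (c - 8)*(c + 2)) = c + 2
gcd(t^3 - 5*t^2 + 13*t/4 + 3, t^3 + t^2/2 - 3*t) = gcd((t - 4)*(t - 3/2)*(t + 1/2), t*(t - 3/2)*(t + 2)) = t - 3/2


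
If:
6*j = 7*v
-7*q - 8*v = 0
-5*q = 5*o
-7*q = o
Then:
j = 0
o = 0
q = 0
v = 0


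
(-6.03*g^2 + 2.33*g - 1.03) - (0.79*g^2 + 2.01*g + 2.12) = -6.82*g^2 + 0.32*g - 3.15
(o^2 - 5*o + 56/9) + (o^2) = 2*o^2 - 5*o + 56/9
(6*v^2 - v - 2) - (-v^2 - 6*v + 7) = 7*v^2 + 5*v - 9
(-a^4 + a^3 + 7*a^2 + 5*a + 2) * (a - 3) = -a^5 + 4*a^4 + 4*a^3 - 16*a^2 - 13*a - 6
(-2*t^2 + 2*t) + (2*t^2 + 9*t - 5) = 11*t - 5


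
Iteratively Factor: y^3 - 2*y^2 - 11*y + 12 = (y + 3)*(y^2 - 5*y + 4) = (y - 1)*(y + 3)*(y - 4)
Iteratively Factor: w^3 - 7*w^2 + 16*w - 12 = (w - 2)*(w^2 - 5*w + 6) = (w - 2)^2*(w - 3)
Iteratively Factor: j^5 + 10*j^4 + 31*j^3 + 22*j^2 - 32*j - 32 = (j - 1)*(j^4 + 11*j^3 + 42*j^2 + 64*j + 32) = (j - 1)*(j + 4)*(j^3 + 7*j^2 + 14*j + 8) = (j - 1)*(j + 1)*(j + 4)*(j^2 + 6*j + 8) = (j - 1)*(j + 1)*(j + 4)^2*(j + 2)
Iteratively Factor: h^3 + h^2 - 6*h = (h + 3)*(h^2 - 2*h) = h*(h + 3)*(h - 2)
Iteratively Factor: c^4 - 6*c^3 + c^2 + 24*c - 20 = (c + 2)*(c^3 - 8*c^2 + 17*c - 10) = (c - 2)*(c + 2)*(c^2 - 6*c + 5) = (c - 2)*(c - 1)*(c + 2)*(c - 5)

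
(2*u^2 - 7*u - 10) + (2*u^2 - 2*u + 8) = 4*u^2 - 9*u - 2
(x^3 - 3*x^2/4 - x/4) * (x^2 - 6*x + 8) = x^5 - 27*x^4/4 + 49*x^3/4 - 9*x^2/2 - 2*x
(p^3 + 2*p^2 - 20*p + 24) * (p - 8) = p^4 - 6*p^3 - 36*p^2 + 184*p - 192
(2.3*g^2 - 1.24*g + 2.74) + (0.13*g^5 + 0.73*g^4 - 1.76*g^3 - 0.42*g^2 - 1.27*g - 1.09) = 0.13*g^5 + 0.73*g^4 - 1.76*g^3 + 1.88*g^2 - 2.51*g + 1.65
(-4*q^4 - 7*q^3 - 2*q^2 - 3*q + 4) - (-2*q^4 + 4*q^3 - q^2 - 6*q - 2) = -2*q^4 - 11*q^3 - q^2 + 3*q + 6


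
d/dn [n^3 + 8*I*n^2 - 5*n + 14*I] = 3*n^2 + 16*I*n - 5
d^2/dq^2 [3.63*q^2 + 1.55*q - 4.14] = 7.26000000000000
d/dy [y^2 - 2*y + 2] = 2*y - 2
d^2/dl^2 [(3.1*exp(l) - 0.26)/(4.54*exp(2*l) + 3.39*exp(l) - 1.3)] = (63.89596*exp(4*l) - 69.146924*exp(3*l) + 97.772532*exp(2*l) + 4.535674*exp(l) + 4.09318)*exp(l)/(93.576664*exp(6*l) + 209.619972*exp(5*l) + 76.137162*exp(4*l) - 81.088461*exp(3*l) - 21.80139*exp(2*l) + 17.1873*exp(l) - 2.197)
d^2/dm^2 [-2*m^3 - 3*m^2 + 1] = -12*m - 6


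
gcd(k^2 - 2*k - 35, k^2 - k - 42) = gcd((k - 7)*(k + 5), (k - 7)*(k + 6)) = k - 7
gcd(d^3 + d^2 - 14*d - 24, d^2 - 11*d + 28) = d - 4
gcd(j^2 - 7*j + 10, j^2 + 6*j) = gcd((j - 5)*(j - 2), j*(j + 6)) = 1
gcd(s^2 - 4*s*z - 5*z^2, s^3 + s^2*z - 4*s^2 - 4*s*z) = s + z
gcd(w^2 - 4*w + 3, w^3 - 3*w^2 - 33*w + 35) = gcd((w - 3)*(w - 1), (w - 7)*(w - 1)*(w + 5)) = w - 1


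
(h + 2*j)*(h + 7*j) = h^2 + 9*h*j + 14*j^2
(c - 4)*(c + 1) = c^2 - 3*c - 4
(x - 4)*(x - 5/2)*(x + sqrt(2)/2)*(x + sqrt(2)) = x^4 - 13*x^3/2 + 3*sqrt(2)*x^3/2 - 39*sqrt(2)*x^2/4 + 11*x^2 - 13*x/2 + 15*sqrt(2)*x + 10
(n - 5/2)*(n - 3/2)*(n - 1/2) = n^3 - 9*n^2/2 + 23*n/4 - 15/8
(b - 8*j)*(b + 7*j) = b^2 - b*j - 56*j^2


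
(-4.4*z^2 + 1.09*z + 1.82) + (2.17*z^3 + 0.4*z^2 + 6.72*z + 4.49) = 2.17*z^3 - 4.0*z^2 + 7.81*z + 6.31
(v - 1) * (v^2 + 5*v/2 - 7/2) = v^3 + 3*v^2/2 - 6*v + 7/2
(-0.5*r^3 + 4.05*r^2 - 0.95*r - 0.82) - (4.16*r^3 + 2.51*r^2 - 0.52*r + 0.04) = -4.66*r^3 + 1.54*r^2 - 0.43*r - 0.86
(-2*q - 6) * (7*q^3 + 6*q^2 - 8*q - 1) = -14*q^4 - 54*q^3 - 20*q^2 + 50*q + 6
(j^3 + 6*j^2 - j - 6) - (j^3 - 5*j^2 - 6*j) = 11*j^2 + 5*j - 6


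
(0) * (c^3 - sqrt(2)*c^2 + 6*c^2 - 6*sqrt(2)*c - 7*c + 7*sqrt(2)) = 0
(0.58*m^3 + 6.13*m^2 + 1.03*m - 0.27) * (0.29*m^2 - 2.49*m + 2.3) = 0.1682*m^5 + 0.3335*m^4 - 13.631*m^3 + 11.456*m^2 + 3.0413*m - 0.621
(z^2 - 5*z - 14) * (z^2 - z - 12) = z^4 - 6*z^3 - 21*z^2 + 74*z + 168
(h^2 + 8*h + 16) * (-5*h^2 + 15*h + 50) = -5*h^4 - 25*h^3 + 90*h^2 + 640*h + 800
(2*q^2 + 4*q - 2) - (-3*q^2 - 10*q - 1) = 5*q^2 + 14*q - 1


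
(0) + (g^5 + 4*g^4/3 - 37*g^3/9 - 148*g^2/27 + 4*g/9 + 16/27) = g^5 + 4*g^4/3 - 37*g^3/9 - 148*g^2/27 + 4*g/9 + 16/27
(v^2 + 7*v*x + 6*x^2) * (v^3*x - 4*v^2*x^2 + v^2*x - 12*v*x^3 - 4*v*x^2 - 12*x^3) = v^5*x + 3*v^4*x^2 + v^4*x - 34*v^3*x^3 + 3*v^3*x^2 - 108*v^2*x^4 - 34*v^2*x^3 - 72*v*x^5 - 108*v*x^4 - 72*x^5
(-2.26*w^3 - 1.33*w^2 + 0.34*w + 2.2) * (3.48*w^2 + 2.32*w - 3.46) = -7.8648*w^5 - 9.8716*w^4 + 5.9172*w^3 + 13.0466*w^2 + 3.9276*w - 7.612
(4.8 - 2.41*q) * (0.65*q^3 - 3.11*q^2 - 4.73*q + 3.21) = -1.5665*q^4 + 10.6151*q^3 - 3.5287*q^2 - 30.4401*q + 15.408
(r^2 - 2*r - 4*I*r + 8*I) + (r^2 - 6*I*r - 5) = 2*r^2 - 2*r - 10*I*r - 5 + 8*I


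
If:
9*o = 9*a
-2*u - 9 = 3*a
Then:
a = -2*u/3 - 3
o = -2*u/3 - 3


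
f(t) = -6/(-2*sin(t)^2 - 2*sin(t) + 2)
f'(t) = -6*(4*sin(t)*cos(t) + 2*cos(t))/(-2*sin(t)^2 - 2*sin(t) + 2)^2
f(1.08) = 4.55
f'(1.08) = -8.98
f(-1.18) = -2.80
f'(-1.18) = 0.85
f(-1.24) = -2.85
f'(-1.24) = 0.79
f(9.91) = -2.40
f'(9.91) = 0.11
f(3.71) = -2.40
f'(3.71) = -0.12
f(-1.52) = -3.00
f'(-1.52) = 0.15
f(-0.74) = -2.46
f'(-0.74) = 0.52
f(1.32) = 3.31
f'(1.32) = -2.66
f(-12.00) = -17.09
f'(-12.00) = -170.37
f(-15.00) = -2.44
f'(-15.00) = -0.45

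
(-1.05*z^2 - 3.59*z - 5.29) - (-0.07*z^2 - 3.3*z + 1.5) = -0.98*z^2 - 0.29*z - 6.79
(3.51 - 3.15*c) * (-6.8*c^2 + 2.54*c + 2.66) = 21.42*c^3 - 31.869*c^2 + 0.5364*c + 9.3366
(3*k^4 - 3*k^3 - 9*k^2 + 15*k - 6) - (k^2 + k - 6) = 3*k^4 - 3*k^3 - 10*k^2 + 14*k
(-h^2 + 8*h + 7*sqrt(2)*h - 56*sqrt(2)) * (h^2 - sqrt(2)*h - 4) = -h^4 + 8*h^3 + 8*sqrt(2)*h^3 - 64*sqrt(2)*h^2 - 10*h^2 - 28*sqrt(2)*h + 80*h + 224*sqrt(2)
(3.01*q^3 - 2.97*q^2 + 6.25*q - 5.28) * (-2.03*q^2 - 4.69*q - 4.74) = -6.1103*q^5 - 8.0878*q^4 - 13.0256*q^3 - 4.5163*q^2 - 4.8618*q + 25.0272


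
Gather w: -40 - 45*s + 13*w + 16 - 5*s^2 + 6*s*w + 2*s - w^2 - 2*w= -5*s^2 - 43*s - w^2 + w*(6*s + 11) - 24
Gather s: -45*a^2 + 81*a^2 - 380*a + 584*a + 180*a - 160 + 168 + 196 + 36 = 36*a^2 + 384*a + 240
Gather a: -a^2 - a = -a^2 - a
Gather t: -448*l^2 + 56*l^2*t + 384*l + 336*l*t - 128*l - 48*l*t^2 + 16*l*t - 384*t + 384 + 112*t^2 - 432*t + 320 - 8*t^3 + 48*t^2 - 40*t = -448*l^2 + 256*l - 8*t^3 + t^2*(160 - 48*l) + t*(56*l^2 + 352*l - 856) + 704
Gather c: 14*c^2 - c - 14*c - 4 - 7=14*c^2 - 15*c - 11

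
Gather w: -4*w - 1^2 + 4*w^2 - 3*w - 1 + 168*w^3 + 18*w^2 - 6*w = 168*w^3 + 22*w^2 - 13*w - 2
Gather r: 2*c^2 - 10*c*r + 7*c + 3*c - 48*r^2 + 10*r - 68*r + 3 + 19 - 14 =2*c^2 + 10*c - 48*r^2 + r*(-10*c - 58) + 8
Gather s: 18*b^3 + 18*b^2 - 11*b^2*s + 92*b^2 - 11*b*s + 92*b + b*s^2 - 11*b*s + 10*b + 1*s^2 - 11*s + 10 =18*b^3 + 110*b^2 + 102*b + s^2*(b + 1) + s*(-11*b^2 - 22*b - 11) + 10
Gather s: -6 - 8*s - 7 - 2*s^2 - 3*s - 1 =-2*s^2 - 11*s - 14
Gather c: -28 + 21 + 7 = 0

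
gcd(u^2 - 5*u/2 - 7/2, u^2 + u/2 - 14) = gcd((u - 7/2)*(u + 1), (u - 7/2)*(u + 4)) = u - 7/2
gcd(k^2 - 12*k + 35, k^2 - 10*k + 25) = k - 5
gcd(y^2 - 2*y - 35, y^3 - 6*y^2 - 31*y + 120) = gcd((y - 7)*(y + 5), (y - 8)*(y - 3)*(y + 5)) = y + 5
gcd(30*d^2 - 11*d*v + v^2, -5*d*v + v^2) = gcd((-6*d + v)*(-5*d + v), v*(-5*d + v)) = -5*d + v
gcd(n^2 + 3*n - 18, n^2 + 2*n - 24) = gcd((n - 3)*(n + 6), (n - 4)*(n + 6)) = n + 6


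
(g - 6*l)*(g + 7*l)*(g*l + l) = g^3*l + g^2*l^2 + g^2*l - 42*g*l^3 + g*l^2 - 42*l^3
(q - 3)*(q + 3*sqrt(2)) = q^2 - 3*q + 3*sqrt(2)*q - 9*sqrt(2)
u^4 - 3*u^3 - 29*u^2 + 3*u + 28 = (u - 7)*(u - 1)*(u + 1)*(u + 4)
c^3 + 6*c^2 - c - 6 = (c - 1)*(c + 1)*(c + 6)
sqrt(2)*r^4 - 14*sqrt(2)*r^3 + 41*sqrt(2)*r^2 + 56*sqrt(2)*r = r*(r - 8)*(r - 7)*(sqrt(2)*r + sqrt(2))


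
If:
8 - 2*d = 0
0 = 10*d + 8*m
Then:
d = 4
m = -5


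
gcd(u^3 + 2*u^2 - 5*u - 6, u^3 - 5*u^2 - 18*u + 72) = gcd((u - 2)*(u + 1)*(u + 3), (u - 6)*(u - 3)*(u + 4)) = 1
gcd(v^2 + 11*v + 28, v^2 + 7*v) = v + 7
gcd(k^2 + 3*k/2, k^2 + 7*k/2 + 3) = k + 3/2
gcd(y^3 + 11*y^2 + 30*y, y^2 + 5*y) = y^2 + 5*y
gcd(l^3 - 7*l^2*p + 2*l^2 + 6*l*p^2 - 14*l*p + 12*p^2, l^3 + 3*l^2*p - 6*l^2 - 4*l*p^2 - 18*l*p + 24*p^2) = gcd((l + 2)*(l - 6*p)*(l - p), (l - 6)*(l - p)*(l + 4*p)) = -l + p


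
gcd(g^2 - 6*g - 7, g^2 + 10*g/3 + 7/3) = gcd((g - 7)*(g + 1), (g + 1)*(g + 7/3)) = g + 1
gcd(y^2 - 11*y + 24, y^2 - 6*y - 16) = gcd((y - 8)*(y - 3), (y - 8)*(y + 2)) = y - 8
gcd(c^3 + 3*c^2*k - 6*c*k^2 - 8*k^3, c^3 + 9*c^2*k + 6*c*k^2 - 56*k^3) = c^2 + 2*c*k - 8*k^2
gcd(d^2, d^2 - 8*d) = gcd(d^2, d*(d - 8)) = d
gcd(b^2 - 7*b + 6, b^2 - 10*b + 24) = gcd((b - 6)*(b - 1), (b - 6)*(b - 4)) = b - 6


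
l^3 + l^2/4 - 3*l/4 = l*(l - 3/4)*(l + 1)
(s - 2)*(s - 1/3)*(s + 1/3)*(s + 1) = s^4 - s^3 - 19*s^2/9 + s/9 + 2/9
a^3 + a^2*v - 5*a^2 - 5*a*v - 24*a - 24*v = (a - 8)*(a + 3)*(a + v)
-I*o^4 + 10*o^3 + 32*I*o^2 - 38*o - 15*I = (o + I)*(o + 3*I)*(o + 5*I)*(-I*o + 1)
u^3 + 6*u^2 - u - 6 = (u - 1)*(u + 1)*(u + 6)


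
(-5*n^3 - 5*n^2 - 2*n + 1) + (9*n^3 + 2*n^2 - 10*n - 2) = 4*n^3 - 3*n^2 - 12*n - 1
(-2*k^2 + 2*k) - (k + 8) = -2*k^2 + k - 8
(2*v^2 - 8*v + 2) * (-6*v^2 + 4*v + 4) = -12*v^4 + 56*v^3 - 36*v^2 - 24*v + 8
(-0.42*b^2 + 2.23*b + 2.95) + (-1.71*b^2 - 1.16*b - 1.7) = -2.13*b^2 + 1.07*b + 1.25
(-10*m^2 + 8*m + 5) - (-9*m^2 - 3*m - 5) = -m^2 + 11*m + 10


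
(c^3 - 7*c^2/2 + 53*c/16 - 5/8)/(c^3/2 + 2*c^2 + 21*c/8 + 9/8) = (16*c^3 - 56*c^2 + 53*c - 10)/(2*(4*c^3 + 16*c^2 + 21*c + 9))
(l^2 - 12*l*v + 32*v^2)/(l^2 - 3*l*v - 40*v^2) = (l - 4*v)/(l + 5*v)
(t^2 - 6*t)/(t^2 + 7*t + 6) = t*(t - 6)/(t^2 + 7*t + 6)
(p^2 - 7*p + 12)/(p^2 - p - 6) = (p - 4)/(p + 2)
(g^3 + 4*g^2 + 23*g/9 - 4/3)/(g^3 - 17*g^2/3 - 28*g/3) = (g^2 + 8*g/3 - 1)/(g*(g - 7))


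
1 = 1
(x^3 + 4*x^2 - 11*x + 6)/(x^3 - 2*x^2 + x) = (x + 6)/x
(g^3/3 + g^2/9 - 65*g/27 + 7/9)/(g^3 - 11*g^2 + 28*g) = (9*g^3 + 3*g^2 - 65*g + 21)/(27*g*(g^2 - 11*g + 28))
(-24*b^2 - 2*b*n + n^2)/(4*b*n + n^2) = (-6*b + n)/n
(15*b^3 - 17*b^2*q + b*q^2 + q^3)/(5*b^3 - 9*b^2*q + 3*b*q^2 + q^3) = (-3*b + q)/(-b + q)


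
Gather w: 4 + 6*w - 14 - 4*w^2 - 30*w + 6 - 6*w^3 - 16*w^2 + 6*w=-6*w^3 - 20*w^2 - 18*w - 4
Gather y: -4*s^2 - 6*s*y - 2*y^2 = -4*s^2 - 6*s*y - 2*y^2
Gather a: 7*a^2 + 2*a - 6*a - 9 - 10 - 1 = 7*a^2 - 4*a - 20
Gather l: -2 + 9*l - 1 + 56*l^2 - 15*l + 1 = 56*l^2 - 6*l - 2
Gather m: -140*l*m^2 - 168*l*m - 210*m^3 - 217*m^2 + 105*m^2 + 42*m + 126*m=-210*m^3 + m^2*(-140*l - 112) + m*(168 - 168*l)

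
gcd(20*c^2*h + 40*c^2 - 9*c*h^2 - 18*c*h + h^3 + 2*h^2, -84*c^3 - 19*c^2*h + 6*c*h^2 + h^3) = 4*c - h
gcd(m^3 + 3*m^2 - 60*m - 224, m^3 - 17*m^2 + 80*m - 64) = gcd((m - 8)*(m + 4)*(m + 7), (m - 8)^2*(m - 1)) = m - 8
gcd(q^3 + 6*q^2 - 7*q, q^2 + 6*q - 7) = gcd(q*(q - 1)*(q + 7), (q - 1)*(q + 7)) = q^2 + 6*q - 7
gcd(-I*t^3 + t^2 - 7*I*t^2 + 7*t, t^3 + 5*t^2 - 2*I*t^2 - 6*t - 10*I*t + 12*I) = 1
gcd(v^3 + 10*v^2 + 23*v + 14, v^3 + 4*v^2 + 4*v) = v + 2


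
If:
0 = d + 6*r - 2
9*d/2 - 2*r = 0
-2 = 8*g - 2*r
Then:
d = 4/29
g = -5/29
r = 9/29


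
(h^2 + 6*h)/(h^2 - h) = (h + 6)/(h - 1)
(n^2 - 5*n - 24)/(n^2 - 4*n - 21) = (n - 8)/(n - 7)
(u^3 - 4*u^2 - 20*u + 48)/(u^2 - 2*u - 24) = u - 2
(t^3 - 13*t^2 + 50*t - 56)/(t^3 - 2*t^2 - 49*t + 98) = (t - 4)/(t + 7)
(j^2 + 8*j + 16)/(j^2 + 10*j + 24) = (j + 4)/(j + 6)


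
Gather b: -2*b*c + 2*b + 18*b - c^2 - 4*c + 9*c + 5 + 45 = b*(20 - 2*c) - c^2 + 5*c + 50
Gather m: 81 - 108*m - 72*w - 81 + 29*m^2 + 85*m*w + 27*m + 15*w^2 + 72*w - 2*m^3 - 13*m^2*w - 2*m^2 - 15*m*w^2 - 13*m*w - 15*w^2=-2*m^3 + m^2*(27 - 13*w) + m*(-15*w^2 + 72*w - 81)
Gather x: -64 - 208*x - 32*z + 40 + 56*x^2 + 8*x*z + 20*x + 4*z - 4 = 56*x^2 + x*(8*z - 188) - 28*z - 28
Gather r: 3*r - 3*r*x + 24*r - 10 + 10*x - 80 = r*(27 - 3*x) + 10*x - 90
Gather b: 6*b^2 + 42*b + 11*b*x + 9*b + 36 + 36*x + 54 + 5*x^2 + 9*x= 6*b^2 + b*(11*x + 51) + 5*x^2 + 45*x + 90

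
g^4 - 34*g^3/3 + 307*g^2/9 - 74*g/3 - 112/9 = (g - 7)*(g - 8/3)*(g - 2)*(g + 1/3)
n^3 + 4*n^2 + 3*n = n*(n + 1)*(n + 3)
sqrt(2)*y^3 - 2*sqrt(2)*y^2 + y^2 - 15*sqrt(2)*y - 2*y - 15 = (y - 5)*(y + 3)*(sqrt(2)*y + 1)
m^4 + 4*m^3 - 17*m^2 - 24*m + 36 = (m - 3)*(m - 1)*(m + 2)*(m + 6)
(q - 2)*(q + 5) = q^2 + 3*q - 10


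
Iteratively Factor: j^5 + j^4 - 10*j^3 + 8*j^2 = (j - 1)*(j^4 + 2*j^3 - 8*j^2) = j*(j - 1)*(j^3 + 2*j^2 - 8*j) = j*(j - 1)*(j + 4)*(j^2 - 2*j) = j^2*(j - 1)*(j + 4)*(j - 2)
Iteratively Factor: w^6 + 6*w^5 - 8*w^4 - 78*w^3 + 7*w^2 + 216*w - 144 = (w - 1)*(w^5 + 7*w^4 - w^3 - 79*w^2 - 72*w + 144) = (w - 3)*(w - 1)*(w^4 + 10*w^3 + 29*w^2 + 8*w - 48) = (w - 3)*(w - 1)*(w + 4)*(w^3 + 6*w^2 + 5*w - 12) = (w - 3)*(w - 1)^2*(w + 4)*(w^2 + 7*w + 12) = (w - 3)*(w - 1)^2*(w + 3)*(w + 4)*(w + 4)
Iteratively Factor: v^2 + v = (v)*(v + 1)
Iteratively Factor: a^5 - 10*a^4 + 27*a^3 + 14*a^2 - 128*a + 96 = (a - 3)*(a^4 - 7*a^3 + 6*a^2 + 32*a - 32) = (a - 3)*(a - 1)*(a^3 - 6*a^2 + 32) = (a - 4)*(a - 3)*(a - 1)*(a^2 - 2*a - 8) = (a - 4)*(a - 3)*(a - 1)*(a + 2)*(a - 4)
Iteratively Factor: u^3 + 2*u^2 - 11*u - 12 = (u + 4)*(u^2 - 2*u - 3) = (u + 1)*(u + 4)*(u - 3)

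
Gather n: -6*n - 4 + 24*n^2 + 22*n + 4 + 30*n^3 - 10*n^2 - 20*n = 30*n^3 + 14*n^2 - 4*n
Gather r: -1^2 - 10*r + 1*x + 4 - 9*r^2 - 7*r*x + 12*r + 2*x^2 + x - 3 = -9*r^2 + r*(2 - 7*x) + 2*x^2 + 2*x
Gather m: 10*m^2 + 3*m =10*m^2 + 3*m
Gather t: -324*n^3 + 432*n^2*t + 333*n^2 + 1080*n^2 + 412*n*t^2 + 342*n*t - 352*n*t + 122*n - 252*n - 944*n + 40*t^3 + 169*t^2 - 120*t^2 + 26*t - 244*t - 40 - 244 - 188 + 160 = -324*n^3 + 1413*n^2 - 1074*n + 40*t^3 + t^2*(412*n + 49) + t*(432*n^2 - 10*n - 218) - 312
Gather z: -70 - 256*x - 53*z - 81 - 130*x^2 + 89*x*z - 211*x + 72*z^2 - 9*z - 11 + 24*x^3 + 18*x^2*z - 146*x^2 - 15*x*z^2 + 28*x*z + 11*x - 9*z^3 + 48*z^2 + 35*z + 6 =24*x^3 - 276*x^2 - 456*x - 9*z^3 + z^2*(120 - 15*x) + z*(18*x^2 + 117*x - 27) - 156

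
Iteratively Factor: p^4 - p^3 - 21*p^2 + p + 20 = (p + 4)*(p^3 - 5*p^2 - p + 5) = (p - 1)*(p + 4)*(p^2 - 4*p - 5) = (p - 1)*(p + 1)*(p + 4)*(p - 5)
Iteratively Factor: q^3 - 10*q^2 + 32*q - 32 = (q - 4)*(q^2 - 6*q + 8) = (q - 4)*(q - 2)*(q - 4)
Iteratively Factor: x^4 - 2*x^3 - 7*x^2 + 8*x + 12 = (x + 2)*(x^3 - 4*x^2 + x + 6) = (x + 1)*(x + 2)*(x^2 - 5*x + 6) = (x - 3)*(x + 1)*(x + 2)*(x - 2)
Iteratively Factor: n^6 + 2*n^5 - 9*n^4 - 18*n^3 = (n - 3)*(n^5 + 5*n^4 + 6*n^3) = n*(n - 3)*(n^4 + 5*n^3 + 6*n^2) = n*(n - 3)*(n + 2)*(n^3 + 3*n^2) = n^2*(n - 3)*(n + 2)*(n^2 + 3*n) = n^2*(n - 3)*(n + 2)*(n + 3)*(n)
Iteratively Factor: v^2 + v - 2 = (v + 2)*(v - 1)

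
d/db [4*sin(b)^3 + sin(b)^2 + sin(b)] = (12*sin(b)^2 + 2*sin(b) + 1)*cos(b)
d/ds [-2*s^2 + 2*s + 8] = 2 - 4*s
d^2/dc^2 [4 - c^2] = -2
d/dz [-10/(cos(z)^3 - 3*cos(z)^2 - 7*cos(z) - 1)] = 10*(-3*cos(z)^2 + 6*cos(z) + 7)*sin(z)/(-cos(z)^3 + 3*cos(z)^2 + 7*cos(z) + 1)^2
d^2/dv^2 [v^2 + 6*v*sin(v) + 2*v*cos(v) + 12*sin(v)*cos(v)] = -6*v*sin(v) - 2*v*cos(v) - 4*sin(v) - 24*sin(2*v) + 12*cos(v) + 2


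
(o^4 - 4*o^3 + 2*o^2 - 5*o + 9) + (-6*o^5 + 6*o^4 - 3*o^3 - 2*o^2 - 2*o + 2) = -6*o^5 + 7*o^4 - 7*o^3 - 7*o + 11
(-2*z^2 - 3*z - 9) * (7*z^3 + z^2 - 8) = -14*z^5 - 23*z^4 - 66*z^3 + 7*z^2 + 24*z + 72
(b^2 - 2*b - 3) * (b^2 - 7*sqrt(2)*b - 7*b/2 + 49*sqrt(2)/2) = b^4 - 7*sqrt(2)*b^3 - 11*b^3/2 + 4*b^2 + 77*sqrt(2)*b^2/2 - 28*sqrt(2)*b + 21*b/2 - 147*sqrt(2)/2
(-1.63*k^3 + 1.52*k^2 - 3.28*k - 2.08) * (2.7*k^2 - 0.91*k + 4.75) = -4.401*k^5 + 5.5873*k^4 - 17.9817*k^3 + 4.5888*k^2 - 13.6872*k - 9.88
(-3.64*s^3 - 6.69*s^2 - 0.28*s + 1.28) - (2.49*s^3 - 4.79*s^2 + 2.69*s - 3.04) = -6.13*s^3 - 1.9*s^2 - 2.97*s + 4.32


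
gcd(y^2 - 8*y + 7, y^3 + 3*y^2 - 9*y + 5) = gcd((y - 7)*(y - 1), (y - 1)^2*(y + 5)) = y - 1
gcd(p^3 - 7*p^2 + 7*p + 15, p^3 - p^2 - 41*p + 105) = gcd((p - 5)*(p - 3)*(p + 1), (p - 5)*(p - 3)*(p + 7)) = p^2 - 8*p + 15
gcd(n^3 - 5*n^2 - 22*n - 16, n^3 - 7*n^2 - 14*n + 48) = n - 8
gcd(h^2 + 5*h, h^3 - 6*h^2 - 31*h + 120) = h + 5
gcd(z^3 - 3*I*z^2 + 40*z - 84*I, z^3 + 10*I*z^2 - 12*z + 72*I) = z^2 + 4*I*z + 12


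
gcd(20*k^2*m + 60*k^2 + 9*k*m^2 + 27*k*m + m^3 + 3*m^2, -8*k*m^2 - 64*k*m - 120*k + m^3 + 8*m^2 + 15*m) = m + 3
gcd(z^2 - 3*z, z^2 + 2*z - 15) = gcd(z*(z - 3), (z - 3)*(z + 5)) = z - 3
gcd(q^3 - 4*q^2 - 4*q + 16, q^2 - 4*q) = q - 4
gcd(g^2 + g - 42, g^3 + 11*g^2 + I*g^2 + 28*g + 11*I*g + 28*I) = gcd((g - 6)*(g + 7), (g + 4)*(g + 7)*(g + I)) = g + 7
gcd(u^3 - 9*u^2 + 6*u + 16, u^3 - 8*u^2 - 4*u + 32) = u^2 - 10*u + 16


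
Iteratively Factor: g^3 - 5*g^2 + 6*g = (g)*(g^2 - 5*g + 6) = g*(g - 3)*(g - 2)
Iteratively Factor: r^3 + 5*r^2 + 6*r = (r + 3)*(r^2 + 2*r) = (r + 2)*(r + 3)*(r)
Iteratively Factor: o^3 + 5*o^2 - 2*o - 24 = (o + 4)*(o^2 + o - 6) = (o - 2)*(o + 4)*(o + 3)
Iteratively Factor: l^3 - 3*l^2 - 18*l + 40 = (l - 5)*(l^2 + 2*l - 8) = (l - 5)*(l + 4)*(l - 2)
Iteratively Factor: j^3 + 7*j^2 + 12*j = (j + 3)*(j^2 + 4*j) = j*(j + 3)*(j + 4)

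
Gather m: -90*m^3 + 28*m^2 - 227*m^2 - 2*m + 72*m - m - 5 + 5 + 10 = -90*m^3 - 199*m^2 + 69*m + 10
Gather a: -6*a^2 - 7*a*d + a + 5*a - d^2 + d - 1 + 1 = -6*a^2 + a*(6 - 7*d) - d^2 + d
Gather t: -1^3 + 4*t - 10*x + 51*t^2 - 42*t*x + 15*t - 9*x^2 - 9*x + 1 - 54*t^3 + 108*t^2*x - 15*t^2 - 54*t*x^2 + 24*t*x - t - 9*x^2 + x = -54*t^3 + t^2*(108*x + 36) + t*(-54*x^2 - 18*x + 18) - 18*x^2 - 18*x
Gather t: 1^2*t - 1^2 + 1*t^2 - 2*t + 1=t^2 - t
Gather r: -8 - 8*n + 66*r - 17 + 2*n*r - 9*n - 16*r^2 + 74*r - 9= -17*n - 16*r^2 + r*(2*n + 140) - 34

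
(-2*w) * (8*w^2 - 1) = -16*w^3 + 2*w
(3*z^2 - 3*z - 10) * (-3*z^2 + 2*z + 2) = -9*z^4 + 15*z^3 + 30*z^2 - 26*z - 20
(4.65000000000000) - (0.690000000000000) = 3.96000000000000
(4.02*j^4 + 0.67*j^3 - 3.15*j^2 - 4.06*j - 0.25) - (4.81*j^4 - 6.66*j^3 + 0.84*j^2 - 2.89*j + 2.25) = -0.79*j^4 + 7.33*j^3 - 3.99*j^2 - 1.17*j - 2.5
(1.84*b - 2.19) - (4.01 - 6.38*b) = 8.22*b - 6.2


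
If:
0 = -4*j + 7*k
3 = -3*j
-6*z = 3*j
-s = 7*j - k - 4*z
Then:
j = -1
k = -4/7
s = 59/7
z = 1/2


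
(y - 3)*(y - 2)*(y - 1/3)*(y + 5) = y^4 - y^3/3 - 19*y^2 + 109*y/3 - 10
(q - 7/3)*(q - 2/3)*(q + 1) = q^3 - 2*q^2 - 13*q/9 + 14/9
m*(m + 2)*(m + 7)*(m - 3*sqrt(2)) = m^4 - 3*sqrt(2)*m^3 + 9*m^3 - 27*sqrt(2)*m^2 + 14*m^2 - 42*sqrt(2)*m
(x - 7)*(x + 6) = x^2 - x - 42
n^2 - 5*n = n*(n - 5)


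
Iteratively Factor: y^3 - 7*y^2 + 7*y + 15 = (y - 3)*(y^2 - 4*y - 5) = (y - 5)*(y - 3)*(y + 1)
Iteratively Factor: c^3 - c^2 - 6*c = (c + 2)*(c^2 - 3*c) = c*(c + 2)*(c - 3)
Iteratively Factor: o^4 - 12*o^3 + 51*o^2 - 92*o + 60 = (o - 5)*(o^3 - 7*o^2 + 16*o - 12) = (o - 5)*(o - 3)*(o^2 - 4*o + 4) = (o - 5)*(o - 3)*(o - 2)*(o - 2)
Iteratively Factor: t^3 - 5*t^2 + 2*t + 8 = (t - 4)*(t^2 - t - 2) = (t - 4)*(t - 2)*(t + 1)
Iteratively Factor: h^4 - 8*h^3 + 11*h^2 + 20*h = (h - 4)*(h^3 - 4*h^2 - 5*h) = h*(h - 4)*(h^2 - 4*h - 5) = h*(h - 4)*(h + 1)*(h - 5)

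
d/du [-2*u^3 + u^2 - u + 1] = -6*u^2 + 2*u - 1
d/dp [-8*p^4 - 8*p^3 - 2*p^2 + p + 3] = -32*p^3 - 24*p^2 - 4*p + 1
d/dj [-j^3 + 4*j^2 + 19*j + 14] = -3*j^2 + 8*j + 19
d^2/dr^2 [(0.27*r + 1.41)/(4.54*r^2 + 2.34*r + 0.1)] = ((0.27*r + 1.41)*(9.08*r + 2.34)*(18.16*r + 4.68) - (7.3548*r + 14.0664)*(4.54*r^2 + 2.34*r + 0.1))/(4.54*r^2 + 2.34*r + 0.1)^3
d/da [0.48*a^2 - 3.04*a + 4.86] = 0.96*a - 3.04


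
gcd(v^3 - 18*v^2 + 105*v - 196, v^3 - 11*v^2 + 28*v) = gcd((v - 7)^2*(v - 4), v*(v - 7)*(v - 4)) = v^2 - 11*v + 28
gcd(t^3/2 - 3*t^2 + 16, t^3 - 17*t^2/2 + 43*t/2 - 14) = t - 4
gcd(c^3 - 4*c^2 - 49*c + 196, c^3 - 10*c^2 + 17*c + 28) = c^2 - 11*c + 28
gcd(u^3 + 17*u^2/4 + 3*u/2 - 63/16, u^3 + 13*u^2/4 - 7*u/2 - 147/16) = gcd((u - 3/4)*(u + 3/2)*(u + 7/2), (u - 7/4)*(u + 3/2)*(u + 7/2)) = u^2 + 5*u + 21/4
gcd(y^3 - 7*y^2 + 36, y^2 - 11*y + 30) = y - 6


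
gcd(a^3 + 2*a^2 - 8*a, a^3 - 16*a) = a^2 + 4*a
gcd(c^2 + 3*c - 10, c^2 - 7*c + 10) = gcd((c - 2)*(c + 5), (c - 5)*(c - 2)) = c - 2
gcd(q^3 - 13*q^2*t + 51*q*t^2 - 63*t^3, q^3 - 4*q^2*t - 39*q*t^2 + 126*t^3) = q^2 - 10*q*t + 21*t^2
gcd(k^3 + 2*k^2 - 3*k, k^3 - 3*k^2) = k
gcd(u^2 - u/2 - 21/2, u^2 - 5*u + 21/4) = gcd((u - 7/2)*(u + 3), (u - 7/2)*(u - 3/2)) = u - 7/2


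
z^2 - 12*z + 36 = (z - 6)^2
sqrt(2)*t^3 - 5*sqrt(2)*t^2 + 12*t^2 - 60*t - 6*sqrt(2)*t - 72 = (t - 6)*(t + 6*sqrt(2))*(sqrt(2)*t + sqrt(2))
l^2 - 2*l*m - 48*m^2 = (l - 8*m)*(l + 6*m)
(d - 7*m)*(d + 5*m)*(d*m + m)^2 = d^4*m^2 - 2*d^3*m^3 + 2*d^3*m^2 - 35*d^2*m^4 - 4*d^2*m^3 + d^2*m^2 - 70*d*m^4 - 2*d*m^3 - 35*m^4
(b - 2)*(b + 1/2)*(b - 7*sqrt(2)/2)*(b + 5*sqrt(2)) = b^4 - 3*b^3/2 + 3*sqrt(2)*b^3/2 - 36*b^2 - 9*sqrt(2)*b^2/4 - 3*sqrt(2)*b/2 + 105*b/2 + 35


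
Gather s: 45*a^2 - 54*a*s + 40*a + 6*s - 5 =45*a^2 + 40*a + s*(6 - 54*a) - 5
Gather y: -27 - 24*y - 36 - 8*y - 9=-32*y - 72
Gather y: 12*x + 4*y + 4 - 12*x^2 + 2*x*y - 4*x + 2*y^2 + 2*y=-12*x^2 + 8*x + 2*y^2 + y*(2*x + 6) + 4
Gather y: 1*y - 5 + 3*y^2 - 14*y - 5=3*y^2 - 13*y - 10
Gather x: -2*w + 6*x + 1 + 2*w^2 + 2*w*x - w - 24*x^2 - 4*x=2*w^2 - 3*w - 24*x^2 + x*(2*w + 2) + 1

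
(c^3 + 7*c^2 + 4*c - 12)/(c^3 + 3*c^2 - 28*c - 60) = (c - 1)/(c - 5)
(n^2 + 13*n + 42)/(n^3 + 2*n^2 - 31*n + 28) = (n + 6)/(n^2 - 5*n + 4)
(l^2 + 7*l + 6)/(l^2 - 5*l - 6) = (l + 6)/(l - 6)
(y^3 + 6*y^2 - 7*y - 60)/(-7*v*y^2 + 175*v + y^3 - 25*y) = (y^2 + y - 12)/(-7*v*y + 35*v + y^2 - 5*y)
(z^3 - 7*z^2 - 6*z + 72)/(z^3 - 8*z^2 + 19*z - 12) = (z^2 - 3*z - 18)/(z^2 - 4*z + 3)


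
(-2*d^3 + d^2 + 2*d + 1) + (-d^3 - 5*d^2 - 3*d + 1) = -3*d^3 - 4*d^2 - d + 2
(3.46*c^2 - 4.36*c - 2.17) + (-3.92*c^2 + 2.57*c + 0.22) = -0.46*c^2 - 1.79*c - 1.95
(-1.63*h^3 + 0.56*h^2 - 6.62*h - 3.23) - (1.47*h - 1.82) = -1.63*h^3 + 0.56*h^2 - 8.09*h - 1.41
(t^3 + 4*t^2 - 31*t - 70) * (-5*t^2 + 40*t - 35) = -5*t^5 + 20*t^4 + 280*t^3 - 1030*t^2 - 1715*t + 2450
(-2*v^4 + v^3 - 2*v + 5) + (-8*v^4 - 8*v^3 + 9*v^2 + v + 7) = -10*v^4 - 7*v^3 + 9*v^2 - v + 12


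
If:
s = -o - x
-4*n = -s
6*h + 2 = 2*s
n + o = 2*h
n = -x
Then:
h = -1/7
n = 1/7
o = -3/7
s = 4/7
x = -1/7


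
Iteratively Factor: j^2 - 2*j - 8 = (j + 2)*(j - 4)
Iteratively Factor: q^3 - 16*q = (q - 4)*(q^2 + 4*q) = q*(q - 4)*(q + 4)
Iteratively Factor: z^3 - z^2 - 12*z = (z)*(z^2 - z - 12) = z*(z - 4)*(z + 3)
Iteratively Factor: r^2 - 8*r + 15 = (r - 5)*(r - 3)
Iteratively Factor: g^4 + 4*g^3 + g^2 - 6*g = (g - 1)*(g^3 + 5*g^2 + 6*g) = (g - 1)*(g + 2)*(g^2 + 3*g) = g*(g - 1)*(g + 2)*(g + 3)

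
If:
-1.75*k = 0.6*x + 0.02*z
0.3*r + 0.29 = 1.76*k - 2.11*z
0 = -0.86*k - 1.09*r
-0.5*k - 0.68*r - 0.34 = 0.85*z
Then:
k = -0.29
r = 0.23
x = 0.86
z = -0.41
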